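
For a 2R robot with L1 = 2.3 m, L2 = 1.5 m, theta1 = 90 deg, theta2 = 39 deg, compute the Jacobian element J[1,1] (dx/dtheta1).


J[1,1] = -L1*sin(t1) - L2*sin(t1+t2)
= -2.3*sin(90) - 1.5*sin(129)
= -3.4657


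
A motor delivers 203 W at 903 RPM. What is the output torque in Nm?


omega = 903 * 2*pi/60 = 94.5619 rad/s
tau = P / omega = 203 / 94.5619
= 2.1467 Nm


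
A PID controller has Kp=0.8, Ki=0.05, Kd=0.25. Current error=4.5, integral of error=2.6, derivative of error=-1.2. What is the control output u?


u = Kp*e + Ki*int(e) + Kd*de/dt
= 0.8*4.5 + 0.05*2.6 + 0.25*(-1.2)
= 3.6 + 0.13 + -0.3
= 3.43


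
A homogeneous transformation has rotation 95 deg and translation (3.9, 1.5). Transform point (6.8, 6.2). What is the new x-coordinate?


x' = cos(theta)*px - sin(theta)*py + tx
= -0.0872*6.8 - 0.9962*6.2 + 3.9
= -2.8691


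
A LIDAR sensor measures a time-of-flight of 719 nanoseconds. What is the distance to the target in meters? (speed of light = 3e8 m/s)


tof = 719 ns = 7.19e-07 s
dist = c * tof / 2
= 3e8 * 7.19e-07 / 2
= 107.85 m


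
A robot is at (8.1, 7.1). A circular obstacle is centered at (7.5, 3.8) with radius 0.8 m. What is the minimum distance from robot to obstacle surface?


center_dist = sqrt((8.1-7.5)^2 + (7.1-3.8)^2)
= sqrt(0.36 + 10.89)
= 3.3541
min_dist = center_dist - radius = 3.3541 - 0.8 = 2.5541 m


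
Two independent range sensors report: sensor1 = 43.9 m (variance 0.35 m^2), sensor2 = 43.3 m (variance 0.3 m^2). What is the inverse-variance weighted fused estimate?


w1 = (1/var1) / (1/var1 + 1/var2)
   = 2.8571 / (2.8571 + 3.3333) = 0.4615
w2 = 1 - w1 = 0.5385
fused = w1*s1 + w2*s2 = 20.2615 + 23.3154
= 43.5769 m


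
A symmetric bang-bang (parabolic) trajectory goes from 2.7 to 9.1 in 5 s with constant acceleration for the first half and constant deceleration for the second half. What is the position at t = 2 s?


Symmetric rest-to-rest: each phase covers (pf-p0)/2 in time T/2. 0.5*a*(T/2)^2 = (pf-p0)/2 => a = 4*(pf-p0)/T^2
a = 4*(9.1-2.7)/5^2 = 1.024
t = 2 is in the acceleration phase (t <= T/2).
p = p0 + 0.5*a*t^2 = 2.7 + 0.5*1.024*2^2
= 4.748


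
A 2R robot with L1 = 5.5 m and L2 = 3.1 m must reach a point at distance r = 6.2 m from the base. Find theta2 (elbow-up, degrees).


cos(theta2) = (r^2 - L1^2 - L2^2) / (2*L1*L2)
cos(theta2) = (38.44 - 30.25 - 9.61) / 34.1
cos(theta2) = -0.041642
theta2 = 92.3866 degrees


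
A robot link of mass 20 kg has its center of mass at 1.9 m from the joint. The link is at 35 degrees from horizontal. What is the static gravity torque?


tau = m*g*L*cos(angle)
= 20 * 9.81 * 1.9 * cos(35 deg)
= 20 * 9.81 * 1.9 * 0.8192
= 305.3635 Nm


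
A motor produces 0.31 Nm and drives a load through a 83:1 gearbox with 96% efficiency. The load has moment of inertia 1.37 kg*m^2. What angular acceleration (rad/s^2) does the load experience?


tau_out = tau_motor * N * eta
= 0.31 * 83 * 0.96 = 24.7008 Nm
alpha = tau_out / I = 24.7008 / 1.37
= 18.0298 rad/s^2


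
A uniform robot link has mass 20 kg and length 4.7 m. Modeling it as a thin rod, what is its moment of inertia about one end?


I = (1/3) * m * L^2
= (1/3) * 20 * 4.7^2
= 0.333333 * 20 * 22.09
= 147.2667 kg*m^2


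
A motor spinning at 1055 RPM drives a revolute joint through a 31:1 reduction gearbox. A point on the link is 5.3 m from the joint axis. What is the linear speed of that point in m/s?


omega_motor = 1055 * 2*pi/60 = 110.4793 rad/s
omega_joint = omega_motor / 31 = 3.5638 rad/s
v = omega_joint * r = 3.5638 * 5.3
= 18.8884 m/s


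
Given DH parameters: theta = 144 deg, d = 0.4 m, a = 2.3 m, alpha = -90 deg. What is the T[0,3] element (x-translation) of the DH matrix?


T[0,3] = a * cos(theta)
= 2.3 * cos(144 deg)
= 2.3 * -0.809
= -1.8607


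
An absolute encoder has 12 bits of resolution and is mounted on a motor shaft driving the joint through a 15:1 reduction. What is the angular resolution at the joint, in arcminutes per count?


counts = 2^12 = 4096
effective counts at joint = 4096 * 15 = 61440
resolution = 360*60 / 61440
= 0.3516 arcmin/count


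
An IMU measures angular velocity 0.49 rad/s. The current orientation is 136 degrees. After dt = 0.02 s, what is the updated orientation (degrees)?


delta_theta = w * dt = 0.49 * 0.02 = 0.0098 rad
= 0.5615 deg
theta_new = 136 + 0.5615 = 136.5615 deg


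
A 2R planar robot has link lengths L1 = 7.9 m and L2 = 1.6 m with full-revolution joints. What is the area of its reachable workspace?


r_max = L1 + L2 = 9.5 m
r_min = |L1 - L2| = 6.3 m
Area = pi*(r_max^2 - r_min^2)
= pi*(90.25 - 39.69)
= pi * 50.56
= 158.8389 m^2


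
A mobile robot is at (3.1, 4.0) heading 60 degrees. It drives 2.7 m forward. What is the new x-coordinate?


x_new = x0 + d*cos(theta)
= 3.1 + 2.7*cos(60)
= 3.1 + 1.35
= 4.45


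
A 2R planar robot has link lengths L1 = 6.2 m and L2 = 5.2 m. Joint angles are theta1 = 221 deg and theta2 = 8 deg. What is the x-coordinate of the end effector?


Convert angles to radians: theta1 = 3.8572, theta2 = 0.1396
x = L1*cos(theta1) + L2*cos(theta1+theta2)
x = -4.6792 + -3.4115
x = -8.0907


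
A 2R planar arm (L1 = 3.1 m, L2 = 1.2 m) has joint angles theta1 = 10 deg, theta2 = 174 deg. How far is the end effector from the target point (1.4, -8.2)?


End effector via forward kinematics:
x = L1*cos(t1) + L2*cos(t1+t2) = 1.8558
y = L1*sin(t1) + L2*sin(t1+t2) = 0.4546
Distance to target:
d = sqrt((1.4 - 1.8558)^2 + (-8.2 - 0.4546)^2)
= sqrt(0.2078 + 74.9021)
= 8.6666 m


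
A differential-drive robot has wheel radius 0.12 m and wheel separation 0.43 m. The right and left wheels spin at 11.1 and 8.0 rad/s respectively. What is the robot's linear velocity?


vR = r*wR = 0.12*11.1 = 1.332 m/s
vL = r*wL = 0.12*8.0 = 0.96 m/s
v = (vR+vL)/2 = 1.146 m/s
omega = (vR-vL)/L = 0.8651 rad/s
linear velocity = 1.146 m/s


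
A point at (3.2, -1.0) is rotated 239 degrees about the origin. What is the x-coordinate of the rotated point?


x' = x*cos(theta) - y*sin(theta)
cos(239 deg) = -0.515, sin(239 deg) = -0.8572
x' = 3.2 * -0.515 - -1.0 * -0.8572
= -1.6481 - 0.8572
= -2.5053


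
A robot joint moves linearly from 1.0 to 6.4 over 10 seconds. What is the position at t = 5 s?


s = t/T = 5/10 = 0.5
p(t) = p0 + (pf-p0)*s
= 1.0 + (6.4 - 1.0) * 0.5
= 3.7


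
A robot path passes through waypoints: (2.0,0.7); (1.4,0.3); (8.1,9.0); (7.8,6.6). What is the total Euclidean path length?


Segment lengths:
  seg1 = sqrt((-0.6)^2 + (-0.4)^2) = 0.7211
  seg2 = sqrt((6.7)^2 + (8.7)^2) = 10.9809
  seg3 = sqrt((-0.3)^2 + (-2.4)^2) = 2.4187
Total = 14.1207


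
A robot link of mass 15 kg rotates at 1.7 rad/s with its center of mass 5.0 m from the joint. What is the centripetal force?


F = m * omega^2 * r
= 15 * 1.7^2 * 5.0
= 15 * 2.89 * 5.0
= 216.75 N


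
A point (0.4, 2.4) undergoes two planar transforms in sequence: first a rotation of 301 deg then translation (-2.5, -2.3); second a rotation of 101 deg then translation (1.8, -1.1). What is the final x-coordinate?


After transform 1:
x1 = cos(301)*0.4 - sin(301)*2.4 + -2.5 = -0.2368
y1 = sin(301)*0.4 + cos(301)*2.4 + -2.3 = -1.4068
After transform 2:
x2 = cos(101)*-0.2368 - sin(101)*-1.4068 + 1.8
= 3.2261


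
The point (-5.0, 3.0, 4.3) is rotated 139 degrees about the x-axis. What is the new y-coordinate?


Rotation about x-axis: y' = y*cos(theta) - z*sin(theta)
= 3.0 * -0.7547 - 4.3 * 0.6561
= -5.0852


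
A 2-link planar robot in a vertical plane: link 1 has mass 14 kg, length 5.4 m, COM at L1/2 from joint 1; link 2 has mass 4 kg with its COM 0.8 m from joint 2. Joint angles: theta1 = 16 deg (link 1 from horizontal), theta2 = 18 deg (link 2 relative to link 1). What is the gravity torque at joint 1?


Horizontal distance from joint 1 to link-1 COM:
  x_c1 = (L1/2)*cos(t1) = 2.7 * 0.9613 = 2.5954 m
Horizontal distance from joint 1 to link-2 COM:
  x_c2 = L1*cos(t1) + Lc2*cos(t1+t2)
       = 5.4*0.9613 + 0.8*0.829 = 5.854 m
tau1 = m1*g*x_c1 + m2*g*x_c2
     = 14*9.81*2.5954 + 4*9.81*5.854
     = 356.4531 + 229.7127
     = 586.1658 Nm


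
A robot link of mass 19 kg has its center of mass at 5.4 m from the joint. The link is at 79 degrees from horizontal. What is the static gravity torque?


tau = m*g*L*cos(angle)
= 19 * 9.81 * 5.4 * cos(79 deg)
= 19 * 9.81 * 5.4 * 0.1908
= 192.0504 Nm


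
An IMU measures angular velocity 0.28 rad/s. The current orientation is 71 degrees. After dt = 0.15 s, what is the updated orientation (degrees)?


delta_theta = w * dt = 0.28 * 0.15 = 0.042 rad
= 2.4064 deg
theta_new = 71 + 2.4064 = 73.4064 deg


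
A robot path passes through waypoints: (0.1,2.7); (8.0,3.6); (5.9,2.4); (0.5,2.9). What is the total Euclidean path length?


Segment lengths:
  seg1 = sqrt((7.9)^2 + (0.9)^2) = 7.9511
  seg2 = sqrt((-2.1)^2 + (-1.2)^2) = 2.4187
  seg3 = sqrt((-5.4)^2 + (0.5)^2) = 5.4231
Total = 15.7929


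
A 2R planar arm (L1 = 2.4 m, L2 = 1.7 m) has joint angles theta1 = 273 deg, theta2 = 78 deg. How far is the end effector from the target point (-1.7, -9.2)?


End effector via forward kinematics:
x = L1*cos(t1) + L2*cos(t1+t2) = 1.8047
y = L1*sin(t1) + L2*sin(t1+t2) = -2.6626
Distance to target:
d = sqrt((-1.7 - 1.8047)^2 + (-9.2 - -2.6626)^2)
= sqrt(12.2828 + 42.737)
= 7.4175 m


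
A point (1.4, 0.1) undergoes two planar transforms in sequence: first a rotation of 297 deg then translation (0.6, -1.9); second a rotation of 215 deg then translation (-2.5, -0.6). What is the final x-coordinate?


After transform 1:
x1 = cos(297)*1.4 - sin(297)*0.1 + 0.6 = 1.3247
y1 = sin(297)*1.4 + cos(297)*0.1 + -1.9 = -3.102
After transform 2:
x2 = cos(215)*1.3247 - sin(215)*-3.102 + -2.5
= -5.3644


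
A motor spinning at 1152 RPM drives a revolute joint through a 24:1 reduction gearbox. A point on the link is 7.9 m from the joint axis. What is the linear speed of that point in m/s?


omega_motor = 1152 * 2*pi/60 = 120.6372 rad/s
omega_joint = omega_motor / 24 = 5.0265 rad/s
v = omega_joint * r = 5.0265 * 7.9
= 39.7097 m/s


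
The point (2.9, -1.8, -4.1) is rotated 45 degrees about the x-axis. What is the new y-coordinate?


Rotation about x-axis: y' = y*cos(theta) - z*sin(theta)
= -1.8 * 0.7071 - -4.1 * 0.7071
= 1.6263


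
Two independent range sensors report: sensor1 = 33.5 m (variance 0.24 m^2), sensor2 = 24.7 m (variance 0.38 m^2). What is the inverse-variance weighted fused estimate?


w1 = (1/var1) / (1/var1 + 1/var2)
   = 4.1667 / (4.1667 + 2.6316) = 0.6129
w2 = 1 - w1 = 0.3871
fused = w1*s1 + w2*s2 = 20.5323 + 9.5613
= 30.0935 m


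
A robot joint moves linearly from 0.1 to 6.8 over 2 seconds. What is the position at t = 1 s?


s = t/T = 1/2 = 0.5
p(t) = p0 + (pf-p0)*s
= 0.1 + (6.8 - 0.1) * 0.5
= 3.45


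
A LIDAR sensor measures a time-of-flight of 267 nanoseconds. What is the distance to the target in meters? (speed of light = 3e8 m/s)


tof = 267 ns = 2.67e-07 s
dist = c * tof / 2
= 3e8 * 2.67e-07 / 2
= 40.05 m


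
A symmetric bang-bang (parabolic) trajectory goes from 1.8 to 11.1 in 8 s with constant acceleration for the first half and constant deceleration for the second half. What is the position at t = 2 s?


Symmetric rest-to-rest: each phase covers (pf-p0)/2 in time T/2. 0.5*a*(T/2)^2 = (pf-p0)/2 => a = 4*(pf-p0)/T^2
a = 4*(11.1-1.8)/8^2 = 0.5812
t = 2 is in the acceleration phase (t <= T/2).
p = p0 + 0.5*a*t^2 = 1.8 + 0.5*0.5812*2^2
= 2.9625


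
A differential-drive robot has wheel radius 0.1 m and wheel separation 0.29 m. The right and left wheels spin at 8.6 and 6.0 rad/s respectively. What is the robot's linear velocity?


vR = r*wR = 0.1*8.6 = 0.86 m/s
vL = r*wL = 0.1*6.0 = 0.6 m/s
v = (vR+vL)/2 = 0.73 m/s
omega = (vR-vL)/L = 0.8966 rad/s
linear velocity = 0.73 m/s


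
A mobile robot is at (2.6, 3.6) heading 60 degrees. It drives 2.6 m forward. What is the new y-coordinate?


y_new = y0 + d*sin(theta)
= 3.6 + 2.6*sin(60)
= 3.6 + 2.2517
= 5.8517


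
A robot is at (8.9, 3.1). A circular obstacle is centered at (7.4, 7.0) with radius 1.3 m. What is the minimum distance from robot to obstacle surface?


center_dist = sqrt((8.9-7.4)^2 + (3.1-7.0)^2)
= sqrt(2.25 + 15.21)
= 4.1785
min_dist = center_dist - radius = 4.1785 - 1.3 = 2.8785 m


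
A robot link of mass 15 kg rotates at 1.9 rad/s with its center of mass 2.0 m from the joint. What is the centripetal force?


F = m * omega^2 * r
= 15 * 1.9^2 * 2.0
= 15 * 3.61 * 2.0
= 108.3 N


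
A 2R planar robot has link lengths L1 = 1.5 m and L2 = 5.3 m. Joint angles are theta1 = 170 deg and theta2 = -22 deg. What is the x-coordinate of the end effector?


Convert angles to radians: theta1 = 2.9671, theta2 = -0.384
x = L1*cos(theta1) + L2*cos(theta1+theta2)
x = -1.4772 + -4.4947
x = -5.9719


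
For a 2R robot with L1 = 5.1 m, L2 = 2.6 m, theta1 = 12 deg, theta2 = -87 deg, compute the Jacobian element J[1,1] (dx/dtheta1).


J[1,1] = -L1*sin(t1) - L2*sin(t1+t2)
= -5.1*sin(12) - 2.6*sin(-75)
= 1.4511


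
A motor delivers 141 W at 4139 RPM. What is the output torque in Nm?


omega = 4139 * 2*pi/60 = 433.4351 rad/s
tau = P / omega = 141 / 433.4351
= 0.3253 Nm


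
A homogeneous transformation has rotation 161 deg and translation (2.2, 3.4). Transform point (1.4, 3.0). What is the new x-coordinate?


x' = cos(theta)*px - sin(theta)*py + tx
= -0.9455*1.4 - 0.3256*3.0 + 2.2
= -0.1004


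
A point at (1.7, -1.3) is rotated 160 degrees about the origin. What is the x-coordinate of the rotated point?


x' = x*cos(theta) - y*sin(theta)
cos(160 deg) = -0.9397, sin(160 deg) = 0.342
x' = 1.7 * -0.9397 - -1.3 * 0.342
= -1.5975 - -0.4446
= -1.1529


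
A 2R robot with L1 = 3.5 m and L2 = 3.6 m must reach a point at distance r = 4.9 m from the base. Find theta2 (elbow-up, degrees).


cos(theta2) = (r^2 - L1^2 - L2^2) / (2*L1*L2)
cos(theta2) = (24.01 - 12.25 - 12.96) / 25.2
cos(theta2) = -0.047619
theta2 = 92.7294 degrees


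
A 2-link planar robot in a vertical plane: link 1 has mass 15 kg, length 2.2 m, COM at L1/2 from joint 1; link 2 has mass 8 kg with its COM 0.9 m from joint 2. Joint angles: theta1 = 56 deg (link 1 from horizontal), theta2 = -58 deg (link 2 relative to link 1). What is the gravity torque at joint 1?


Horizontal distance from joint 1 to link-1 COM:
  x_c1 = (L1/2)*cos(t1) = 1.1 * 0.5592 = 0.6151 m
Horizontal distance from joint 1 to link-2 COM:
  x_c2 = L1*cos(t1) + Lc2*cos(t1+t2)
       = 2.2*0.5592 + 0.9*0.9994 = 2.1297 m
tau1 = m1*g*x_c1 + m2*g*x_c2
     = 15*9.81*0.6151 + 8*9.81*2.1297
     = 90.5138 + 167.137
     = 257.6507 Nm


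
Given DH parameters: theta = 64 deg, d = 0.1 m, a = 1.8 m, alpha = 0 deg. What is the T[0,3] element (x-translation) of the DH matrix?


T[0,3] = a * cos(theta)
= 1.8 * cos(64 deg)
= 1.8 * 0.4384
= 0.7891


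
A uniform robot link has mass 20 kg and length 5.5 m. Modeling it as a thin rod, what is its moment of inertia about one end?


I = (1/3) * m * L^2
= (1/3) * 20 * 5.5^2
= 0.333333 * 20 * 30.25
= 201.6667 kg*m^2


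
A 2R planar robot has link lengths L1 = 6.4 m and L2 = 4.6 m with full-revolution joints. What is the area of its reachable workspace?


r_max = L1 + L2 = 11.0 m
r_min = |L1 - L2| = 1.8 m
Area = pi*(r_max^2 - r_min^2)
= pi*(121.0 - 3.24)
= pi * 117.76
= 369.954 m^2


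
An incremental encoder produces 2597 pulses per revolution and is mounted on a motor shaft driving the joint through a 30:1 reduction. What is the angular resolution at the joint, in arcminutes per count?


counts per rev = 2597
effective counts at joint = 2597 * 30 = 77910
resolution = 360*60 / 77910
= 0.2772 arcmin/count


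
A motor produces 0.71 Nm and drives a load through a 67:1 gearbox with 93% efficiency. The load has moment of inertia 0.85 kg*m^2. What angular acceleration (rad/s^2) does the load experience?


tau_out = tau_motor * N * eta
= 0.71 * 67 * 0.93 = 44.2401 Nm
alpha = tau_out / I = 44.2401 / 0.85
= 52.0472 rad/s^2


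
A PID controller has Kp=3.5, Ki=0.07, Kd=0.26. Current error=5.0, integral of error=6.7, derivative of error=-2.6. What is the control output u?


u = Kp*e + Ki*int(e) + Kd*de/dt
= 3.5*5.0 + 0.07*6.7 + 0.26*(-2.6)
= 17.5 + 0.469 + -0.676
= 17.293


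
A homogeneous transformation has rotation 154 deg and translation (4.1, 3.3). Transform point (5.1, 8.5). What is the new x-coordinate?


x' = cos(theta)*px - sin(theta)*py + tx
= -0.8988*5.1 - 0.4384*8.5 + 4.1
= -4.21


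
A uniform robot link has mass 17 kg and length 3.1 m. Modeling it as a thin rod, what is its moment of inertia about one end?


I = (1/3) * m * L^2
= (1/3) * 17 * 3.1^2
= 0.333333 * 17 * 9.61
= 54.4567 kg*m^2


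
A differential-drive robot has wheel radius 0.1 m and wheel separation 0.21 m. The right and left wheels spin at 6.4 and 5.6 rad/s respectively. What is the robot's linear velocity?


vR = r*wR = 0.1*6.4 = 0.64 m/s
vL = r*wL = 0.1*5.6 = 0.56 m/s
v = (vR+vL)/2 = 0.6 m/s
omega = (vR-vL)/L = 0.381 rad/s
linear velocity = 0.6 m/s


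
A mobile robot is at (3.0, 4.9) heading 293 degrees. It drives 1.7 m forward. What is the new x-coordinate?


x_new = x0 + d*cos(theta)
= 3.0 + 1.7*cos(293)
= 3.0 + 0.6642
= 3.6642


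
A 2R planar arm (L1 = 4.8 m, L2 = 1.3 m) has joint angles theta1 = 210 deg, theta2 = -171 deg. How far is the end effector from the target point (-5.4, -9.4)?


End effector via forward kinematics:
x = L1*cos(t1) + L2*cos(t1+t2) = -3.1466
y = L1*sin(t1) + L2*sin(t1+t2) = -1.5819
Distance to target:
d = sqrt((-5.4 - -3.1466)^2 + (-9.4 - -1.5819)^2)
= sqrt(5.0777 + 61.1229)
= 8.1364 m


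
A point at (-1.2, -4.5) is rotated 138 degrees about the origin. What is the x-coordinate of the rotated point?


x' = x*cos(theta) - y*sin(theta)
cos(138 deg) = -0.7431, sin(138 deg) = 0.6691
x' = -1.2 * -0.7431 - -4.5 * 0.6691
= 0.8918 - -3.0111
= 3.9029


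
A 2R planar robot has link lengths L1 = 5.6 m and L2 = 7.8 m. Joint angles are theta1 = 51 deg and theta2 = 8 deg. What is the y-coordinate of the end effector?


Convert angles to radians: theta1 = 0.8901, theta2 = 0.1396
y = L1*sin(theta1) + L2*sin(theta1+theta2)
y = 4.352 + 6.6859
y = 11.0379


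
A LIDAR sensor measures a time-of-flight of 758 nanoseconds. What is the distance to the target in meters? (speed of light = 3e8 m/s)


tof = 758 ns = 7.58e-07 s
dist = c * tof / 2
= 3e8 * 7.58e-07 / 2
= 113.7 m


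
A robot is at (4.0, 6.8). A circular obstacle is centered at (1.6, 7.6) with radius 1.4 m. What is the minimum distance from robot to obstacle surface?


center_dist = sqrt((4.0-1.6)^2 + (6.8-7.6)^2)
= sqrt(5.76 + 0.64)
= 2.5298
min_dist = center_dist - radius = 2.5298 - 1.4 = 1.1298 m


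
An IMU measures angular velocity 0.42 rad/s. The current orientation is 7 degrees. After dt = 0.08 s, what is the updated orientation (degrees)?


delta_theta = w * dt = 0.42 * 0.08 = 0.0336 rad
= 1.9251 deg
theta_new = 7 + 1.9251 = 8.9251 deg


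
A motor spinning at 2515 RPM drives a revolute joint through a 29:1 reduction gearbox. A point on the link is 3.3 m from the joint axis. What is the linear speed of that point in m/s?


omega_motor = 2515 * 2*pi/60 = 263.3702 rad/s
omega_joint = omega_motor / 29 = 9.0817 rad/s
v = omega_joint * r = 9.0817 * 3.3
= 29.9697 m/s


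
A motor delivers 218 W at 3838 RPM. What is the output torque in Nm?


omega = 3838 * 2*pi/60 = 401.9144 rad/s
tau = P / omega = 218 / 401.9144
= 0.5424 Nm


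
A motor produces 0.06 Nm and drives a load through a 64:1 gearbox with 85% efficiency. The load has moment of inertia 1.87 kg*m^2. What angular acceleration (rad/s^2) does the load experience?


tau_out = tau_motor * N * eta
= 0.06 * 64 * 0.85 = 3.264 Nm
alpha = tau_out / I = 3.264 / 1.87
= 1.7455 rad/s^2


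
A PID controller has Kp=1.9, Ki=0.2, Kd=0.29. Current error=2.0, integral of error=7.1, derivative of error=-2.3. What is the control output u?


u = Kp*e + Ki*int(e) + Kd*de/dt
= 1.9*2.0 + 0.2*7.1 + 0.29*(-2.3)
= 3.8 + 1.42 + -0.667
= 4.553


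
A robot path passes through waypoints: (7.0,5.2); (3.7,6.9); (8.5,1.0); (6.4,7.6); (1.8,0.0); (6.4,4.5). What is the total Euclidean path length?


Segment lengths:
  seg1 = sqrt((-3.3)^2 + (1.7)^2) = 3.7121
  seg2 = sqrt((4.8)^2 + (-5.9)^2) = 7.6059
  seg3 = sqrt((-2.1)^2 + (6.6)^2) = 6.926
  seg4 = sqrt((-4.6)^2 + (-7.6)^2) = 8.8837
  seg5 = sqrt((4.6)^2 + (4.5)^2) = 6.4351
Total = 33.5629


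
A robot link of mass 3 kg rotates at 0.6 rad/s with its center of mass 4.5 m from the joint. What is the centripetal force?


F = m * omega^2 * r
= 3 * 0.6^2 * 4.5
= 3 * 0.36 * 4.5
= 4.86 N


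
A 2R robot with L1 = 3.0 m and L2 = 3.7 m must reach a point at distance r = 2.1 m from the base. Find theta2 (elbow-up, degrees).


cos(theta2) = (r^2 - L1^2 - L2^2) / (2*L1*L2)
cos(theta2) = (4.41 - 9.0 - 13.69) / 22.2
cos(theta2) = -0.823423
theta2 = 145.429 degrees


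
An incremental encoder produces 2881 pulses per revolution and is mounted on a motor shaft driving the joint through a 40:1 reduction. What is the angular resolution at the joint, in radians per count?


counts per rev = 2881
effective counts at joint = 2881 * 40 = 115240
resolution = 2*pi / 115240
= 5.4523e-05 rad/count


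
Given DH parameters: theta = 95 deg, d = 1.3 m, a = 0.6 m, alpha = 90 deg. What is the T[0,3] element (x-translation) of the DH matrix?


T[0,3] = a * cos(theta)
= 0.6 * cos(95 deg)
= 0.6 * -0.0872
= -0.0523


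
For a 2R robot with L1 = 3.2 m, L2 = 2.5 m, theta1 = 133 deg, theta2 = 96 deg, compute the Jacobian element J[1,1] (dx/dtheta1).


J[1,1] = -L1*sin(t1) - L2*sin(t1+t2)
= -3.2*sin(133) - 2.5*sin(229)
= -0.4536


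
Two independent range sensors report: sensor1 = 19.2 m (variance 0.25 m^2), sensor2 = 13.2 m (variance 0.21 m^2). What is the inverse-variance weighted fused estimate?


w1 = (1/var1) / (1/var1 + 1/var2)
   = 4.0 / (4.0 + 4.7619) = 0.4565
w2 = 1 - w1 = 0.5435
fused = w1*s1 + w2*s2 = 8.7652 + 7.1739
= 15.9391 m


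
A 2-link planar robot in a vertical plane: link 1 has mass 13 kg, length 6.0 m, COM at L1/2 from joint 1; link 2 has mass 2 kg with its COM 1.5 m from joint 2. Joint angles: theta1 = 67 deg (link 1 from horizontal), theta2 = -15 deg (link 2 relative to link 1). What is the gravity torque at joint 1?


Horizontal distance from joint 1 to link-1 COM:
  x_c1 = (L1/2)*cos(t1) = 3.0 * 0.3907 = 1.1722 m
Horizontal distance from joint 1 to link-2 COM:
  x_c2 = L1*cos(t1) + Lc2*cos(t1+t2)
       = 6.0*0.3907 + 1.5*0.6157 = 3.2679 m
tau1 = m1*g*x_c1 + m2*g*x_c2
     = 13*9.81*1.1722 + 2*9.81*3.2679
     = 149.4898 + 64.1158
     = 213.6056 Nm


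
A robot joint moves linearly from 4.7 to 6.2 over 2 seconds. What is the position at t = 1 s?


s = t/T = 1/2 = 0.5
p(t) = p0 + (pf-p0)*s
= 4.7 + (6.2 - 4.7) * 0.5
= 5.45


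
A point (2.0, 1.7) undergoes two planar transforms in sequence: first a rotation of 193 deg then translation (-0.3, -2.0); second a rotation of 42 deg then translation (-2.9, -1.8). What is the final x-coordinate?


After transform 1:
x1 = cos(193)*2.0 - sin(193)*1.7 + -0.3 = -1.8663
y1 = sin(193)*2.0 + cos(193)*1.7 + -2.0 = -4.1063
After transform 2:
x2 = cos(42)*-1.8663 - sin(42)*-4.1063 + -2.9
= -1.5393


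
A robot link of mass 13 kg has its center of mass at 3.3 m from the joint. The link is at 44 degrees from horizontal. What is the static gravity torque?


tau = m*g*L*cos(angle)
= 13 * 9.81 * 3.3 * cos(44 deg)
= 13 * 9.81 * 3.3 * 0.7193
= 302.7334 Nm


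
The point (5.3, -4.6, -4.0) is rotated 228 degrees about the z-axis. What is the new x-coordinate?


Rotation about z-axis: x' = x*cos(theta) - y*sin(theta)
= 5.3 * -0.6691 - -4.6 * -0.7431
= -6.9649


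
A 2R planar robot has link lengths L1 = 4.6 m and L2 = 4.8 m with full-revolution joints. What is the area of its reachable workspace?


r_max = L1 + L2 = 9.4 m
r_min = |L1 - L2| = 0.2 m
Area = pi*(r_max^2 - r_min^2)
= pi*(88.36 - 0.04)
= pi * 88.32
= 277.4655 m^2


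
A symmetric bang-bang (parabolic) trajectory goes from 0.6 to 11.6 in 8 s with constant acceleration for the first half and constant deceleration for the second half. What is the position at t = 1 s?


Symmetric rest-to-rest: each phase covers (pf-p0)/2 in time T/2. 0.5*a*(T/2)^2 = (pf-p0)/2 => a = 4*(pf-p0)/T^2
a = 4*(11.6-0.6)/8^2 = 0.6875
t = 1 is in the acceleration phase (t <= T/2).
p = p0 + 0.5*a*t^2 = 0.6 + 0.5*0.6875*1^2
= 0.9437


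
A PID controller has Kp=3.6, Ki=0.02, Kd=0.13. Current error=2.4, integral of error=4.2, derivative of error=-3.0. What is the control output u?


u = Kp*e + Ki*int(e) + Kd*de/dt
= 3.6*2.4 + 0.02*4.2 + 0.13*(-3.0)
= 8.64 + 0.084 + -0.39
= 8.334


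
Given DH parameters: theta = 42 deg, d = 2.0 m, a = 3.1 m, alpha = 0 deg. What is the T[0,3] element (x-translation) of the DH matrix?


T[0,3] = a * cos(theta)
= 3.1 * cos(42 deg)
= 3.1 * 0.7431
= 2.3037


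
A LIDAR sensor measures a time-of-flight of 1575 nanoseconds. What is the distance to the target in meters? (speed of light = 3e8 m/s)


tof = 1575 ns = 1.575e-06 s
dist = c * tof / 2
= 3e8 * 1.575e-06 / 2
= 236.25 m


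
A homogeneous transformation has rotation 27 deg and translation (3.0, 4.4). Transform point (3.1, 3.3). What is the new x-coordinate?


x' = cos(theta)*px - sin(theta)*py + tx
= 0.891*3.1 - 0.454*3.3 + 3.0
= 4.264


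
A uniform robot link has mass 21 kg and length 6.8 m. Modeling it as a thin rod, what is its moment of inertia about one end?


I = (1/3) * m * L^2
= (1/3) * 21 * 6.8^2
= 0.333333 * 21 * 46.24
= 323.68 kg*m^2


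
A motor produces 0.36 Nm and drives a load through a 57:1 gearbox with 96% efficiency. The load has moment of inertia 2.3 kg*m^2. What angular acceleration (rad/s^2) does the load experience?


tau_out = tau_motor * N * eta
= 0.36 * 57 * 0.96 = 19.6992 Nm
alpha = tau_out / I = 19.6992 / 2.3
= 8.5649 rad/s^2


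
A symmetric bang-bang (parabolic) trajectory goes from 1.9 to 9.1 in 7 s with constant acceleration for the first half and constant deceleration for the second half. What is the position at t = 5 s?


Symmetric rest-to-rest: each phase covers (pf-p0)/2 in time T/2. 0.5*a*(T/2)^2 = (pf-p0)/2 => a = 4*(pf-p0)/T^2
a = 4*(9.1-1.9)/7^2 = 0.5878
t = 5 is in the deceleration phase (t > T/2).
p = pf - 0.5*a*(T-t)^2 = 9.1 - 0.5*0.5878*2^2
= 7.9245


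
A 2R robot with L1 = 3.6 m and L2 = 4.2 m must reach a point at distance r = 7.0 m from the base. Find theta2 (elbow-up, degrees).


cos(theta2) = (r^2 - L1^2 - L2^2) / (2*L1*L2)
cos(theta2) = (49.0 - 12.96 - 17.64) / 30.24
cos(theta2) = 0.608466
theta2 = 52.5214 degrees


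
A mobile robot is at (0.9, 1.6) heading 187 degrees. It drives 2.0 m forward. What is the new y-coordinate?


y_new = y0 + d*sin(theta)
= 1.6 + 2.0*sin(187)
= 1.6 + -0.2437
= 1.3563


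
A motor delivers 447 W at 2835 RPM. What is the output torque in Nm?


omega = 2835 * 2*pi/60 = 296.8805 rad/s
tau = P / omega = 447 / 296.8805
= 1.5057 Nm


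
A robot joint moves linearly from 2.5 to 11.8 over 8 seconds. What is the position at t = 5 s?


s = t/T = 5/8 = 0.625
p(t) = p0 + (pf-p0)*s
= 2.5 + (11.8 - 2.5) * 0.625
= 8.3125


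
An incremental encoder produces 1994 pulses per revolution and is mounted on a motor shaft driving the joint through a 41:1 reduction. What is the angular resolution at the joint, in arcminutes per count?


counts per rev = 1994
effective counts at joint = 1994 * 41 = 81754
resolution = 360*60 / 81754
= 0.2642 arcmin/count


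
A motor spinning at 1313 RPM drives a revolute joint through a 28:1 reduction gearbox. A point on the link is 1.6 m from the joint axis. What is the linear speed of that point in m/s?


omega_motor = 1313 * 2*pi/60 = 137.497 rad/s
omega_joint = omega_motor / 28 = 4.9106 rad/s
v = omega_joint * r = 4.9106 * 1.6
= 7.857 m/s


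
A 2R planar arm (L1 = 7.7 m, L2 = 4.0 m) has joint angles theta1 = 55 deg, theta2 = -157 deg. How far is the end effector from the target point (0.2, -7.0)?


End effector via forward kinematics:
x = L1*cos(t1) + L2*cos(t1+t2) = 3.5849
y = L1*sin(t1) + L2*sin(t1+t2) = 2.3949
Distance to target:
d = sqrt((0.2 - 3.5849)^2 + (-7.0 - 2.3949)^2)
= sqrt(11.4575 + 88.2638)
= 9.9861 m


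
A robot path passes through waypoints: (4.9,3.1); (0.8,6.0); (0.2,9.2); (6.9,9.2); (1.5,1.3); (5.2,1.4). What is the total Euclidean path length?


Segment lengths:
  seg1 = sqrt((-4.1)^2 + (2.9)^2) = 5.022
  seg2 = sqrt((-0.6)^2 + (3.2)^2) = 3.2558
  seg3 = sqrt((6.7)^2 + (0.0)^2) = 6.7
  seg4 = sqrt((-5.4)^2 + (-7.9)^2) = 9.5692
  seg5 = sqrt((3.7)^2 + (0.1)^2) = 3.7014
Total = 28.2483


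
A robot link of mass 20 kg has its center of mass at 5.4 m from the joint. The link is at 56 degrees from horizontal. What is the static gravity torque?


tau = m*g*L*cos(angle)
= 20 * 9.81 * 5.4 * cos(56 deg)
= 20 * 9.81 * 5.4 * 0.5592
= 592.4537 Nm


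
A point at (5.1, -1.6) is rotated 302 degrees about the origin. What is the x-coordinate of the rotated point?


x' = x*cos(theta) - y*sin(theta)
cos(302 deg) = 0.5299, sin(302 deg) = -0.848
x' = 5.1 * 0.5299 - -1.6 * -0.848
= 2.7026 - 1.3569
= 1.3457


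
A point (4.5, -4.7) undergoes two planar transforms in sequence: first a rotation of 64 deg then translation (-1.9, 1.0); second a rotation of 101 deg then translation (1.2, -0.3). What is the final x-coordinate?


After transform 1:
x1 = cos(64)*4.5 - sin(64)*-4.7 + -1.9 = 4.297
y1 = sin(64)*4.5 + cos(64)*-4.7 + 1.0 = 2.9842
After transform 2:
x2 = cos(101)*4.297 - sin(101)*2.9842 + 1.2
= -2.5493


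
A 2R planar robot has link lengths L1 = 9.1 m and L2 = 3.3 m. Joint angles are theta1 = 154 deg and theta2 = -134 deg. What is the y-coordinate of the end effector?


Convert angles to radians: theta1 = 2.6878, theta2 = -2.3387
y = L1*sin(theta1) + L2*sin(theta1+theta2)
y = 3.9892 + 1.1287
y = 5.1178


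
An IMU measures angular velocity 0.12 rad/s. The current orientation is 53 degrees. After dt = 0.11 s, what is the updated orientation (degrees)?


delta_theta = w * dt = 0.12 * 0.11 = 0.0132 rad
= 0.7563 deg
theta_new = 53 + 0.7563 = 53.7563 deg


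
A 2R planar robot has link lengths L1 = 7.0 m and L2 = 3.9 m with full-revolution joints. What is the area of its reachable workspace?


r_max = L1 + L2 = 10.9 m
r_min = |L1 - L2| = 3.1 m
Area = pi*(r_max^2 - r_min^2)
= pi*(118.81 - 9.61)
= pi * 109.2
= 343.0619 m^2


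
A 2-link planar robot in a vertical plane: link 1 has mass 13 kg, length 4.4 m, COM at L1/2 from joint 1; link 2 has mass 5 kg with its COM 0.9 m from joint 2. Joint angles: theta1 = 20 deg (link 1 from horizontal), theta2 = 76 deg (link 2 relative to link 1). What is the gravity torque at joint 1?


Horizontal distance from joint 1 to link-1 COM:
  x_c1 = (L1/2)*cos(t1) = 2.2 * 0.9397 = 2.0673 m
Horizontal distance from joint 1 to link-2 COM:
  x_c2 = L1*cos(t1) + Lc2*cos(t1+t2)
       = 4.4*0.9397 + 0.9*-0.1045 = 4.0406 m
tau1 = m1*g*x_c1 + m2*g*x_c2
     = 13*9.81*2.0673 + 5*9.81*4.0406
     = 263.6458 + 198.1901
     = 461.8359 Nm


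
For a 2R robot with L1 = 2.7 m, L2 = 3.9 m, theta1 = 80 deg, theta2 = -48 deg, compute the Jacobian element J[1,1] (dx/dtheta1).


J[1,1] = -L1*sin(t1) - L2*sin(t1+t2)
= -2.7*sin(80) - 3.9*sin(32)
= -4.7257


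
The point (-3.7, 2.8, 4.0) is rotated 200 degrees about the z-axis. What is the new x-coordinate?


Rotation about z-axis: x' = x*cos(theta) - y*sin(theta)
= -3.7 * -0.9397 - 2.8 * -0.342
= 4.4345


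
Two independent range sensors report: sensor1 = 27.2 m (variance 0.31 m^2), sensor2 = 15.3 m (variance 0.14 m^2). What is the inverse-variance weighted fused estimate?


w1 = (1/var1) / (1/var1 + 1/var2)
   = 3.2258 / (3.2258 + 7.1429) = 0.3111
w2 = 1 - w1 = 0.6889
fused = w1*s1 + w2*s2 = 8.4622 + 10.54
= 19.0022 m


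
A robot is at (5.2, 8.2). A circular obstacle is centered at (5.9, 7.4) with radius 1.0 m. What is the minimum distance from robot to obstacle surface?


center_dist = sqrt((5.2-5.9)^2 + (8.2-7.4)^2)
= sqrt(0.49 + 0.64)
= 1.063
min_dist = center_dist - radius = 1.063 - 1.0 = 0.063 m


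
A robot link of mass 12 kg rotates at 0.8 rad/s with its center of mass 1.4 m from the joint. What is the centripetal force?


F = m * omega^2 * r
= 12 * 0.8^2 * 1.4
= 12 * 0.64 * 1.4
= 10.752 N


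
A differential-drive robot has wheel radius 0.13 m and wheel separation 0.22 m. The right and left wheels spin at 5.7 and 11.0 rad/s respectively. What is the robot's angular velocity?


vR = r*wR = 0.13*5.7 = 0.741 m/s
vL = r*wL = 0.13*11.0 = 1.43 m/s
v = (vR+vL)/2 = 1.0855 m/s
omega = (vR-vL)/L = -3.1318 rad/s
angular velocity = -3.1318 rad/s


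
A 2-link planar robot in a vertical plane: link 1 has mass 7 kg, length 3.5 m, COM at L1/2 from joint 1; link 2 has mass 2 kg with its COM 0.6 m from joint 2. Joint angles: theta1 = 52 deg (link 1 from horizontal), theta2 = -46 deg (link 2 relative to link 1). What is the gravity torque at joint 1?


Horizontal distance from joint 1 to link-1 COM:
  x_c1 = (L1/2)*cos(t1) = 1.75 * 0.6157 = 1.0774 m
Horizontal distance from joint 1 to link-2 COM:
  x_c2 = L1*cos(t1) + Lc2*cos(t1+t2)
       = 3.5*0.6157 + 0.6*0.9945 = 2.7515 m
tau1 = m1*g*x_c1 + m2*g*x_c2
     = 7*9.81*1.0774 + 2*9.81*2.7515
     = 73.9856 + 53.985
     = 127.9706 Nm


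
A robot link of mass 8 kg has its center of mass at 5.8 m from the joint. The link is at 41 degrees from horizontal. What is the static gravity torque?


tau = m*g*L*cos(angle)
= 8 * 9.81 * 5.8 * cos(41 deg)
= 8 * 9.81 * 5.8 * 0.7547
= 343.5317 Nm


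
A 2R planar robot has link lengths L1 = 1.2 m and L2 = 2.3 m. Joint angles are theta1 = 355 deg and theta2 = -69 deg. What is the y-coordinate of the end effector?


Convert angles to radians: theta1 = 6.1959, theta2 = -1.2043
y = L1*sin(theta1) + L2*sin(theta1+theta2)
y = -0.1046 + -2.2109
y = -2.3155


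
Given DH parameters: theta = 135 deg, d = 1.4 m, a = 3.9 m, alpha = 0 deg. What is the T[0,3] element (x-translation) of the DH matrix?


T[0,3] = a * cos(theta)
= 3.9 * cos(135 deg)
= 3.9 * -0.7071
= -2.7577


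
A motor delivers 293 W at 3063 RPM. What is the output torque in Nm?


omega = 3063 * 2*pi/60 = 320.7566 rad/s
tau = P / omega = 293 / 320.7566
= 0.9135 Nm


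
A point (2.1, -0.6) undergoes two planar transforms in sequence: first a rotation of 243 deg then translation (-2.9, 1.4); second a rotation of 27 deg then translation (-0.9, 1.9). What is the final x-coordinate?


After transform 1:
x1 = cos(243)*2.1 - sin(243)*-0.6 + -2.9 = -4.388
y1 = sin(243)*2.1 + cos(243)*-0.6 + 1.4 = -0.1987
After transform 2:
x2 = cos(27)*-4.388 - sin(27)*-0.1987 + -0.9
= -4.7195


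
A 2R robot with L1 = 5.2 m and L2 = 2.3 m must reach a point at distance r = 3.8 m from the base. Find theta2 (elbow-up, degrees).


cos(theta2) = (r^2 - L1^2 - L2^2) / (2*L1*L2)
cos(theta2) = (14.44 - 27.04 - 5.29) / 23.92
cos(theta2) = -0.74791
theta2 = 138.4096 degrees


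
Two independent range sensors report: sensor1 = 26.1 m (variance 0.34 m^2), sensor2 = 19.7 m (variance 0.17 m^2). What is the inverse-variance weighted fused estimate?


w1 = (1/var1) / (1/var1 + 1/var2)
   = 2.9412 / (2.9412 + 5.8824) = 0.3333
w2 = 1 - w1 = 0.6667
fused = w1*s1 + w2*s2 = 8.7 + 13.1333
= 21.8333 m


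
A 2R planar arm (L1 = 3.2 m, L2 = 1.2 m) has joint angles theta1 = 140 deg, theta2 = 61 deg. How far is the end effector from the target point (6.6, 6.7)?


End effector via forward kinematics:
x = L1*cos(t1) + L2*cos(t1+t2) = -3.5716
y = L1*sin(t1) + L2*sin(t1+t2) = 1.6269
Distance to target:
d = sqrt((6.6 - -3.5716)^2 + (6.7 - 1.6269)^2)
= sqrt(103.4622 + 25.7366)
= 11.3666 m


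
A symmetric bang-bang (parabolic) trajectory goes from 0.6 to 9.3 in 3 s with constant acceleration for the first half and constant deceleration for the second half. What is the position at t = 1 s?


Symmetric rest-to-rest: each phase covers (pf-p0)/2 in time T/2. 0.5*a*(T/2)^2 = (pf-p0)/2 => a = 4*(pf-p0)/T^2
a = 4*(9.3-0.6)/3^2 = 3.8667
t = 1 is in the acceleration phase (t <= T/2).
p = p0 + 0.5*a*t^2 = 0.6 + 0.5*3.8667*1^2
= 2.5333


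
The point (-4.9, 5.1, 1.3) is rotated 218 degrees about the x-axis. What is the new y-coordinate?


Rotation about x-axis: y' = y*cos(theta) - z*sin(theta)
= 5.1 * -0.788 - 1.3 * -0.6157
= -3.2185


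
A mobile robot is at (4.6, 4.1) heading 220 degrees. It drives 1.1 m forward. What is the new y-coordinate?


y_new = y0 + d*sin(theta)
= 4.1 + 1.1*sin(220)
= 4.1 + -0.7071
= 3.3929


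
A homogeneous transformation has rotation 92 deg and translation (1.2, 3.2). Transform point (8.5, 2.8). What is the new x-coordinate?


x' = cos(theta)*px - sin(theta)*py + tx
= -0.0349*8.5 - 0.9994*2.8 + 1.2
= -1.8949


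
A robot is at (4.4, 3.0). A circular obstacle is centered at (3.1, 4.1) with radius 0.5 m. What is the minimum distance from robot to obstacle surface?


center_dist = sqrt((4.4-3.1)^2 + (3.0-4.1)^2)
= sqrt(1.69 + 1.21)
= 1.7029
min_dist = center_dist - radius = 1.7029 - 0.5 = 1.2029 m


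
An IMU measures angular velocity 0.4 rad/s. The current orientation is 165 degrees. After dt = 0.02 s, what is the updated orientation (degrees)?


delta_theta = w * dt = 0.4 * 0.02 = 0.008 rad
= 0.4584 deg
theta_new = 165 + 0.4584 = 165.4584 deg


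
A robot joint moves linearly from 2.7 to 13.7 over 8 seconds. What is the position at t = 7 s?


s = t/T = 7/8 = 0.875
p(t) = p0 + (pf-p0)*s
= 2.7 + (13.7 - 2.7) * 0.875
= 12.325


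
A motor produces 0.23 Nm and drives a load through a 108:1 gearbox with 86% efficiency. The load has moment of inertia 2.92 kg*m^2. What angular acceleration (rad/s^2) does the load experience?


tau_out = tau_motor * N * eta
= 0.23 * 108 * 0.86 = 21.3624 Nm
alpha = tau_out / I = 21.3624 / 2.92
= 7.3159 rad/s^2


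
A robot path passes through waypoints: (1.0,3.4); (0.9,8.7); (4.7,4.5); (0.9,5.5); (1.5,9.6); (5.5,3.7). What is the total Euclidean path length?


Segment lengths:
  seg1 = sqrt((-0.1)^2 + (5.3)^2) = 5.3009
  seg2 = sqrt((3.8)^2 + (-4.2)^2) = 5.6639
  seg3 = sqrt((-3.8)^2 + (1.0)^2) = 3.9294
  seg4 = sqrt((0.6)^2 + (4.1)^2) = 4.1437
  seg5 = sqrt((4.0)^2 + (-5.9)^2) = 7.1281
Total = 26.166


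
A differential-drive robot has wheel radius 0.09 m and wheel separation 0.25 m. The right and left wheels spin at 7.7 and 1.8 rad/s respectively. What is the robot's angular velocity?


vR = r*wR = 0.09*7.7 = 0.693 m/s
vL = r*wL = 0.09*1.8 = 0.162 m/s
v = (vR+vL)/2 = 0.4275 m/s
omega = (vR-vL)/L = 2.124 rad/s
angular velocity = 2.124 rad/s


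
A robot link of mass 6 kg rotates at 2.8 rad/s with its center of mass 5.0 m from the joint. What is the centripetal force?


F = m * omega^2 * r
= 6 * 2.8^2 * 5.0
= 6 * 7.84 * 5.0
= 235.2 N


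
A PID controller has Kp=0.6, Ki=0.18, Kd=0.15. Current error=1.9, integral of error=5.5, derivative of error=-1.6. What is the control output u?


u = Kp*e + Ki*int(e) + Kd*de/dt
= 0.6*1.9 + 0.18*5.5 + 0.15*(-1.6)
= 1.14 + 0.99 + -0.24
= 1.89


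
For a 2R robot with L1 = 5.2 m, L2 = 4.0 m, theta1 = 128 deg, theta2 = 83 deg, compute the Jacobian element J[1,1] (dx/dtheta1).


J[1,1] = -L1*sin(t1) - L2*sin(t1+t2)
= -5.2*sin(128) - 4.0*sin(211)
= -2.0375


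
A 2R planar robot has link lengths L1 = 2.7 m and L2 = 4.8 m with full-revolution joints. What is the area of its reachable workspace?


r_max = L1 + L2 = 7.5 m
r_min = |L1 - L2| = 2.1 m
Area = pi*(r_max^2 - r_min^2)
= pi*(56.25 - 4.41)
= pi * 51.84
= 162.8602 m^2


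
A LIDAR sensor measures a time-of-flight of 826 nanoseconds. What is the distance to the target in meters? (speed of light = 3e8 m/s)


tof = 826 ns = 8.26e-07 s
dist = c * tof / 2
= 3e8 * 8.26e-07 / 2
= 123.9 m


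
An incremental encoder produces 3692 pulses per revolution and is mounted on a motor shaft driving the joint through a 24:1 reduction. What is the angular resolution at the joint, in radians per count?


counts per rev = 3692
effective counts at joint = 3692 * 24 = 88608
resolution = 2*pi / 88608
= 7.0910e-05 rad/count
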